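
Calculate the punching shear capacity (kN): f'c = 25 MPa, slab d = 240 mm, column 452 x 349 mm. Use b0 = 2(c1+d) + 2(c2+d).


b0 = 2*(452 + 240) + 2*(349 + 240) = 2562 mm
Vc = 0.33 * sqrt(25) * 2562 * 240 / 1000
= 1014.55 kN

1014.55


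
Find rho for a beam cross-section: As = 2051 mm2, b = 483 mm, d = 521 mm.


rho = As / (b * d)
= 2051 / (483 * 521)
= 0.0082

0.0082


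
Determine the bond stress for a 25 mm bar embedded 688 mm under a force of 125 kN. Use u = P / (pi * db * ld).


u = P / (pi * db * ld)
= 125 * 1000 / (pi * 25 * 688)
= 2.313 MPa

2.313


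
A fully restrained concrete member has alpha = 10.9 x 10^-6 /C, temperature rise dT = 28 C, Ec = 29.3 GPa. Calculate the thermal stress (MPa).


sigma = alpha * dT * Ec
= 10.9e-6 * 28 * 29.3 * 1000
= 8.942 MPa

8.942


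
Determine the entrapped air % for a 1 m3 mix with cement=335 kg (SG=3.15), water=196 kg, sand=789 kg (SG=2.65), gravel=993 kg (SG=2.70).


Vol cement = 335 / (3.15 * 1000) = 0.106349 m3
Vol water = 196 / 1000 = 0.196 m3
Vol sand = 789 / (2.65 * 1000) = 0.297736 m3
Vol gravel = 993 / (2.70 * 1000) = 0.367778 m3
Total solid + water volume = 0.967863 m3
Air = (1 - 0.967863) * 100 = 3.21%

3.21


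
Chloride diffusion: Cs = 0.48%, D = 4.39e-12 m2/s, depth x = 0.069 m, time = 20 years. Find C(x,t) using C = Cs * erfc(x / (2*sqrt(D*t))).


t_seconds = 20 * 365.25 * 24 * 3600 = 631152000.0 s
arg = 0.069 / (2 * sqrt(4.39e-12 * 631152000.0))
= 0.6554
erfc(0.6554) = 0.354
C = 0.48 * 0.354 = 0.1699%

0.1699


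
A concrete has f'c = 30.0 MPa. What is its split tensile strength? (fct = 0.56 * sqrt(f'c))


fct = 0.56 * sqrt(30.0)
= 0.56 * 5.477
= 3.067 MPa

3.067


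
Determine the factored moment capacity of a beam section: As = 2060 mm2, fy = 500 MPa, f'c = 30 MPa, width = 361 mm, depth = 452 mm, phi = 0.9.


a = As * fy / (0.85 * f'c * b)
= 2060 * 500 / (0.85 * 30 * 361)
= 111.8896 mm
Mn = As * fy * (d - a/2) / 10^6
= 407.9368 kN-m
phi*Mn = 0.9 * 407.9368 = 367.14 kN-m

367.14


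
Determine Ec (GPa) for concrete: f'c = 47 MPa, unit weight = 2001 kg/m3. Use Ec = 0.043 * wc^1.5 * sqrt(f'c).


Ec = 0.043 * 2001^1.5 * sqrt(47) / 1000
= 26.39 GPa

26.39


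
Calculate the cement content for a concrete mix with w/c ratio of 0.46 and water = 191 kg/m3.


Cement = water / (w/c)
= 191 / 0.46
= 415.2 kg/m3

415.2


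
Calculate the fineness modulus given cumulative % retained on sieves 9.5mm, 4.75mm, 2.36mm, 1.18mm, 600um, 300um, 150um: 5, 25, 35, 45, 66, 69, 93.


FM = sum(cumulative % retained) / 100
= 338 / 100
= 3.38

3.38


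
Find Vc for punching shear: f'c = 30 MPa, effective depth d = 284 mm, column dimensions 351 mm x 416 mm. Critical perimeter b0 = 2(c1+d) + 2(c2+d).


b0 = 2*(351 + 284) + 2*(416 + 284) = 2670 mm
Vc = 0.33 * sqrt(30) * 2670 * 284 / 1000
= 1370.58 kN

1370.58


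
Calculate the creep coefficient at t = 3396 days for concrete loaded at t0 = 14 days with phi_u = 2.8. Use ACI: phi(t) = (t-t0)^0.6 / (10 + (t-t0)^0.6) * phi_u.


dt = 3396 - 14 = 3382
phi = 3382^0.6 / (10 + 3382^0.6) * 2.8
= 2.602

2.602


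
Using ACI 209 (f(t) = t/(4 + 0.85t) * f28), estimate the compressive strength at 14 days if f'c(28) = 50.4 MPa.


f(14) = 14 / (4 + 0.85 * 14) * 50.4
= 14 / 15.9 * 50.4
= 44.38 MPa

44.38


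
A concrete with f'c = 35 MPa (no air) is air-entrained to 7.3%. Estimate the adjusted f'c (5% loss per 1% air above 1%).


Strength loss = (7.3 - 1) * 5 = 31.5%
f'c = 35 * (1 - 31.5/100)
= 23.98 MPa

23.98


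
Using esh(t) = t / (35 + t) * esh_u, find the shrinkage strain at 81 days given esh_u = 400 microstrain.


esh(81) = 81 / (35 + 81) * 400
= 81 / 116 * 400
= 279.3 microstrain

279.3


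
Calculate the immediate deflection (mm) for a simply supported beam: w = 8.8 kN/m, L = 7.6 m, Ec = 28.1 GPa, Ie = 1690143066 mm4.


Convert: L = 7.6 m = 7600 mm, Ec = 28.1 GPa = 28100 MPa
delta = 5 * 8.8 * 7600^4 / (384 * 28100 * 1690143066)
= 8.05 mm

8.05


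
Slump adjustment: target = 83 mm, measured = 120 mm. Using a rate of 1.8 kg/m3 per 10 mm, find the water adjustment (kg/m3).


Difference = 83 - 120 = -37 mm
Water adjustment = -37 * 1.8 / 10 = -6.7 kg/m3

-6.7


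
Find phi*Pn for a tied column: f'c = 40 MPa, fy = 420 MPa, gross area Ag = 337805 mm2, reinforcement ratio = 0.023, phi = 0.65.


Ast = rho * Ag = 0.023 * 337805 = 7769.515 mm2
phi*Pn = 0.65 * 0.80 * (0.85 * 40 * (337805 - 7769.515) + 420 * 7769.515) / 1000
= 7531.89 kN

7531.89


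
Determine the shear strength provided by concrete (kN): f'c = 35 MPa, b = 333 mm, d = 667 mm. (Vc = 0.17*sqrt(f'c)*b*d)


Vc = 0.17 * sqrt(35) * 333 * 667 / 1000
= 223.38 kN

223.38


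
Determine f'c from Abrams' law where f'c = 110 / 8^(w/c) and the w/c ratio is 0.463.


f'c = 110 / 8^0.463
= 110 / 2.619
= 42.0 MPa

42.0


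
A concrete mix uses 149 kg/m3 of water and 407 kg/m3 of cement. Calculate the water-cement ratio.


w/c = water / cement
w/c = 149 / 407 = 0.366

0.366


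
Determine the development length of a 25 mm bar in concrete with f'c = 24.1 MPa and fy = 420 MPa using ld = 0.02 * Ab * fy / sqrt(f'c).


Ab = pi * 25^2 / 4 = 490.874 mm2
ld = 0.02 * 490.874 * 420 / sqrt(24.1)
= 839.9 mm

839.9


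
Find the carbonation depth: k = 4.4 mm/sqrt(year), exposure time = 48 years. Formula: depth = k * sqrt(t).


depth = k * sqrt(t)
= 4.4 * sqrt(48)
= 30.48 mm

30.48


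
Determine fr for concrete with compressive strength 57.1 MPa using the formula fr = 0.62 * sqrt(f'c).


fr = 0.62 * sqrt(57.1)
= 4.685 MPa

4.685


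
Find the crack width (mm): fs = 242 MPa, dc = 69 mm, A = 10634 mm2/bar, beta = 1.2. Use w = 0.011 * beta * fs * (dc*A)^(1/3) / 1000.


w = 0.011 * beta * fs * (dc * A)^(1/3) / 1000
= 0.011 * 1.2 * 242 * (69 * 10634)^(1/3) / 1000
= 0.288 mm

0.288


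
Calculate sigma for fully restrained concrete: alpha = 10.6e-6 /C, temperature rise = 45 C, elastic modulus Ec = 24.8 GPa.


sigma = alpha * dT * Ec
= 10.6e-6 * 45 * 24.8 * 1000
= 11.83 MPa

11.83


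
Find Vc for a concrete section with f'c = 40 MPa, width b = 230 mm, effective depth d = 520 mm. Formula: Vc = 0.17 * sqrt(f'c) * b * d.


Vc = 0.17 * sqrt(40) * 230 * 520 / 1000
= 128.59 kN

128.59


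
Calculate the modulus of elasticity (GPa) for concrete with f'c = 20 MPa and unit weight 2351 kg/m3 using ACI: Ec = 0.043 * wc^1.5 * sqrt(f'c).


Ec = 0.043 * 2351^1.5 * sqrt(20) / 1000
= 21.92 GPa

21.92


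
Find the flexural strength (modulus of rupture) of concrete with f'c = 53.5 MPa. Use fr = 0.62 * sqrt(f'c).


fr = 0.62 * sqrt(53.5)
= 4.535 MPa

4.535


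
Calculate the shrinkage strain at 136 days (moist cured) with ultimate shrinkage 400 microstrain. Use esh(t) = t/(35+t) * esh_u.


esh(136) = 136 / (35 + 136) * 400
= 136 / 171 * 400
= 318.1 microstrain

318.1


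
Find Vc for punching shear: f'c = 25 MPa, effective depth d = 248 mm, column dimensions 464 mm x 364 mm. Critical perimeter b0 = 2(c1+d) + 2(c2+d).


b0 = 2*(464 + 248) + 2*(364 + 248) = 2648 mm
Vc = 0.33 * sqrt(25) * 2648 * 248 / 1000
= 1083.56 kN

1083.56


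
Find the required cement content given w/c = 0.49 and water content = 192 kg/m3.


Cement = water / (w/c)
= 192 / 0.49
= 391.8 kg/m3

391.8


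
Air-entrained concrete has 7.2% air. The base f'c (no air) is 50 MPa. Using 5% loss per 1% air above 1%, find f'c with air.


Strength loss = (7.2 - 1) * 5 = 31.0%
f'c = 50 * (1 - 31.0/100)
= 34.5 MPa

34.5


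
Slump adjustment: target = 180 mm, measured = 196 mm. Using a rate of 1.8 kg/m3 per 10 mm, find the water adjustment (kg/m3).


Difference = 180 - 196 = -16 mm
Water adjustment = -16 * 1.8 / 10 = -2.9 kg/m3

-2.9


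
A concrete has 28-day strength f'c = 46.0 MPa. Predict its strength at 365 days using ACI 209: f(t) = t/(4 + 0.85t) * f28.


f(365) = 365 / (4 + 0.85 * 365) * 46.0
= 365 / 314.25 * 46.0
= 53.43 MPa

53.43


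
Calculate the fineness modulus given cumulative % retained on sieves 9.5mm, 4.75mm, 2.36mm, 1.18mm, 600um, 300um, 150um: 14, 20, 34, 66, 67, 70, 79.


FM = sum(cumulative % retained) / 100
= 350 / 100
= 3.5

3.5


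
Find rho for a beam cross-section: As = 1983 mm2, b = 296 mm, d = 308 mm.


rho = As / (b * d)
= 1983 / (296 * 308)
= 0.0218

0.0218


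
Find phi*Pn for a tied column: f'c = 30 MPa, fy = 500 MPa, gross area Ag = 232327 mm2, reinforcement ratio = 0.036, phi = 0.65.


Ast = rho * Ag = 0.036 * 232327 = 8363.772 mm2
phi*Pn = 0.65 * 0.80 * (0.85 * 30 * (232327 - 8363.772) + 500 * 8363.772) / 1000
= 5144.33 kN

5144.33


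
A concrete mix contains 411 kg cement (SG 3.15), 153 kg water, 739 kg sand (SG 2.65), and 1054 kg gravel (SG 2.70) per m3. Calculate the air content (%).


Vol cement = 411 / (3.15 * 1000) = 0.130476 m3
Vol water = 153 / 1000 = 0.153 m3
Vol sand = 739 / (2.65 * 1000) = 0.278868 m3
Vol gravel = 1054 / (2.70 * 1000) = 0.39037 m3
Total solid + water volume = 0.952714 m3
Air = (1 - 0.952714) * 100 = 4.73%

4.73


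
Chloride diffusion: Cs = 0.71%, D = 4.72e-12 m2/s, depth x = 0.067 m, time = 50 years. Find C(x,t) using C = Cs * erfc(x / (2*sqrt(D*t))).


t_seconds = 50 * 365.25 * 24 * 3600 = 1577880000.0 s
arg = 0.067 / (2 * sqrt(4.72e-12 * 1577880000.0))
= 0.3882
erfc(0.3882) = 0.583
C = 0.71 * 0.583 = 0.4139%

0.4139


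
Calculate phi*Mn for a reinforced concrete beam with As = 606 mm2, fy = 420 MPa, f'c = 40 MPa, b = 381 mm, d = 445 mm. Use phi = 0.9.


a = As * fy / (0.85 * f'c * b)
= 606 * 420 / (0.85 * 40 * 381)
= 19.648 mm
Mn = As * fy * (d - a/2) / 10^6
= 110.761 kN-m
phi*Mn = 0.9 * 110.761 = 99.68 kN-m

99.68


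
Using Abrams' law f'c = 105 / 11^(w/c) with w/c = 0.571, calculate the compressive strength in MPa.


f'c = 105 / 11^0.571
= 105 / 3.932
= 26.7 MPa

26.7


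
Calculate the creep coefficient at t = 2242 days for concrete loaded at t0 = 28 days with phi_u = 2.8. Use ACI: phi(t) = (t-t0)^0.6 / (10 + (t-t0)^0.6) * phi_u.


dt = 2242 - 28 = 2214
phi = 2214^0.6 / (10 + 2214^0.6) * 2.8
= 2.549

2.549


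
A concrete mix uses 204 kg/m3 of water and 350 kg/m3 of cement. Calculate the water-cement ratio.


w/c = water / cement
w/c = 204 / 350 = 0.583

0.583


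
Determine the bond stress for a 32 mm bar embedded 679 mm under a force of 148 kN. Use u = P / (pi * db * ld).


u = P / (pi * db * ld)
= 148 * 1000 / (pi * 32 * 679)
= 2.168 MPa

2.168


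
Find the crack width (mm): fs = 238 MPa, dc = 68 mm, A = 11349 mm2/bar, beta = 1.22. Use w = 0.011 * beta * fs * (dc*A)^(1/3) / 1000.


w = 0.011 * beta * fs * (dc * A)^(1/3) / 1000
= 0.011 * 1.22 * 238 * (68 * 11349)^(1/3) / 1000
= 0.293 mm

0.293


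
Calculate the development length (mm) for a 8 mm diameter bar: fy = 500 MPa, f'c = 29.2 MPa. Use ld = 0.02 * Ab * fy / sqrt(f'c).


Ab = pi * 8^2 / 4 = 50.265 mm2
ld = 0.02 * 50.265 * 500 / sqrt(29.2)
= 93.0 mm

93.0


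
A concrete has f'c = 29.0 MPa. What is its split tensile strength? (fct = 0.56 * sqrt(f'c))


fct = 0.56 * sqrt(29.0)
= 0.56 * 5.385
= 3.016 MPa

3.016


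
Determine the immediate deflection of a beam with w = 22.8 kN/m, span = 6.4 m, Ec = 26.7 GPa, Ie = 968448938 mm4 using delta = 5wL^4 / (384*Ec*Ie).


Convert: L = 6.4 m = 6400 mm, Ec = 26.7 GPa = 26700 MPa
delta = 5 * 22.8 * 6400^4 / (384 * 26700 * 968448938)
= 19.26 mm

19.26


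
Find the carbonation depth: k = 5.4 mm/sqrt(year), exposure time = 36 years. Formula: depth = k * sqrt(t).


depth = k * sqrt(t)
= 5.4 * sqrt(36)
= 32.4 mm

32.4


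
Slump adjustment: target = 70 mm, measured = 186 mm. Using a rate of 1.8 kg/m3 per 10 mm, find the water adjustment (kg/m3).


Difference = 70 - 186 = -116 mm
Water adjustment = -116 * 1.8 / 10 = -20.9 kg/m3

-20.9


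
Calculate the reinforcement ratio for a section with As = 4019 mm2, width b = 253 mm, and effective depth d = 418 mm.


rho = As / (b * d)
= 4019 / (253 * 418)
= 0.038

0.038


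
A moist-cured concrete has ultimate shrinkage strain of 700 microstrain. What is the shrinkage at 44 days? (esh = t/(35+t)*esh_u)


esh(44) = 44 / (35 + 44) * 700
= 44 / 79 * 700
= 389.9 microstrain

389.9


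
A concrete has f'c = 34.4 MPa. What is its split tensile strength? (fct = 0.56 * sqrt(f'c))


fct = 0.56 * sqrt(34.4)
= 0.56 * 5.865
= 3.284 MPa

3.284


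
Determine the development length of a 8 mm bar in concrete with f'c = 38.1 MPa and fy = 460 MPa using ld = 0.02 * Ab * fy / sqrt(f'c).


Ab = pi * 8^2 / 4 = 50.265 mm2
ld = 0.02 * 50.265 * 460 / sqrt(38.1)
= 74.9 mm

74.9


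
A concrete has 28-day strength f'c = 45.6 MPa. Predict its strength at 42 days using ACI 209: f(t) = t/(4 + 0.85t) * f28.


f(42) = 42 / (4 + 0.85 * 42) * 45.6
= 42 / 39.7 * 45.6
= 48.24 MPa

48.24


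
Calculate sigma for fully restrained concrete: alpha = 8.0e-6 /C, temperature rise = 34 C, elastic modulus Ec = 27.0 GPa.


sigma = alpha * dT * Ec
= 8.0e-6 * 34 * 27.0 * 1000
= 7.344 MPa

7.344


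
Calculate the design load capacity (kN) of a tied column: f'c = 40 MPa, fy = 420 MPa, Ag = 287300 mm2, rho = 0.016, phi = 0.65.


Ast = rho * Ag = 0.016 * 287300 = 4596.8 mm2
phi*Pn = 0.65 * 0.80 * (0.85 * 40 * (287300 - 4596.8) + 420 * 4596.8) / 1000
= 6002.13 kN

6002.13


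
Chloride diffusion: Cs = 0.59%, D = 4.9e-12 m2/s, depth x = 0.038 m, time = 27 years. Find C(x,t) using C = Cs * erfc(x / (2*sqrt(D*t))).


t_seconds = 27 * 365.25 * 24 * 3600 = 852055200.0 s
arg = 0.038 / (2 * sqrt(4.9e-12 * 852055200.0))
= 0.2941
erfc(0.2941) = 0.6775
C = 0.59 * 0.6775 = 0.3997%

0.3997


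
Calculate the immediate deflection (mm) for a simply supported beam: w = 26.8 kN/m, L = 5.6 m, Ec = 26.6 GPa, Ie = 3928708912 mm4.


Convert: L = 5.6 m = 5600 mm, Ec = 26.6 GPa = 26600 MPa
delta = 5 * 26.8 * 5600^4 / (384 * 26600 * 3928708912)
= 3.28 mm

3.28


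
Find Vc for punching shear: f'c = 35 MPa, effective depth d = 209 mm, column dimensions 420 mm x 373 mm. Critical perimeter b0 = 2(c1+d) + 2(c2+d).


b0 = 2*(420 + 209) + 2*(373 + 209) = 2422 mm
Vc = 0.33 * sqrt(35) * 2422 * 209 / 1000
= 988.25 kN

988.25


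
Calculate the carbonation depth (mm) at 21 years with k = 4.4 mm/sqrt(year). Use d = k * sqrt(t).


depth = k * sqrt(t)
= 4.4 * sqrt(21)
= 20.16 mm

20.16


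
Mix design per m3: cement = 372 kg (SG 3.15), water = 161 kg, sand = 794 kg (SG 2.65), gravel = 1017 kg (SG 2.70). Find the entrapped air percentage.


Vol cement = 372 / (3.15 * 1000) = 0.118095 m3
Vol water = 161 / 1000 = 0.161 m3
Vol sand = 794 / (2.65 * 1000) = 0.299623 m3
Vol gravel = 1017 / (2.70 * 1000) = 0.376667 m3
Total solid + water volume = 0.955385 m3
Air = (1 - 0.955385) * 100 = 4.46%

4.46


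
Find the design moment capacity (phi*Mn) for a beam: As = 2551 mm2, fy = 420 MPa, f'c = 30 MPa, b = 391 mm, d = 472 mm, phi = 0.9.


a = As * fy / (0.85 * f'c * b)
= 2551 * 420 / (0.85 * 30 * 391)
= 107.459 mm
Mn = As * fy * (d - a/2) / 10^6
= 448.1434 kN-m
phi*Mn = 0.9 * 448.1434 = 403.33 kN-m

403.33


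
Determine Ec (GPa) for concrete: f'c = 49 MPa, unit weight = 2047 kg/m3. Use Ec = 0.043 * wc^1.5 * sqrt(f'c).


Ec = 0.043 * 2047^1.5 * sqrt(49) / 1000
= 27.88 GPa

27.88


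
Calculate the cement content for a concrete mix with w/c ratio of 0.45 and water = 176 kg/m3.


Cement = water / (w/c)
= 176 / 0.45
= 391.1 kg/m3

391.1


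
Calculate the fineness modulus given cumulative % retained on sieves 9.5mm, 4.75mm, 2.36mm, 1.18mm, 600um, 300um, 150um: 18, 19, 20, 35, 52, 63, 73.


FM = sum(cumulative % retained) / 100
= 280 / 100
= 2.8

2.8


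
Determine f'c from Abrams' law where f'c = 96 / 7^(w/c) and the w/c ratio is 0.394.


f'c = 96 / 7^0.394
= 96 / 2.153
= 44.6 MPa

44.6


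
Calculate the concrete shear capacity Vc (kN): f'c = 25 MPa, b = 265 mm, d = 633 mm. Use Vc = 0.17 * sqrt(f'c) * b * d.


Vc = 0.17 * sqrt(25) * 265 * 633 / 1000
= 142.58 kN

142.58


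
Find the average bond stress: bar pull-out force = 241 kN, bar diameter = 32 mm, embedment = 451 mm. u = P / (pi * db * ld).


u = P / (pi * db * ld)
= 241 * 1000 / (pi * 32 * 451)
= 5.315 MPa

5.315


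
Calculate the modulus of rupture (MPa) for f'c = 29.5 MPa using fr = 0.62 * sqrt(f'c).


fr = 0.62 * sqrt(29.5)
= 3.367 MPa

3.367


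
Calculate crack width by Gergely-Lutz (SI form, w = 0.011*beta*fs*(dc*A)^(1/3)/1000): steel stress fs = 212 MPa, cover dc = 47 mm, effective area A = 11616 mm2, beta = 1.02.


w = 0.011 * beta * fs * (dc * A)^(1/3) / 1000
= 0.011 * 1.02 * 212 * (47 * 11616)^(1/3) / 1000
= 0.194 mm

0.194


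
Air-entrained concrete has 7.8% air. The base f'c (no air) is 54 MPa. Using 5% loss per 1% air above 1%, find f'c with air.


Strength loss = (7.8 - 1) * 5 = 34.0%
f'c = 54 * (1 - 34.0/100)
= 35.64 MPa

35.64


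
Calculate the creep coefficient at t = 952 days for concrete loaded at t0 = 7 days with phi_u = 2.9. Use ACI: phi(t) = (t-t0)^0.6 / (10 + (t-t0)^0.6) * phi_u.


dt = 952 - 7 = 945
phi = 945^0.6 / (10 + 945^0.6) * 2.9
= 2.491

2.491


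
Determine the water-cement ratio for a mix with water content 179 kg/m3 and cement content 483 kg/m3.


w/c = water / cement
w/c = 179 / 483 = 0.371

0.371


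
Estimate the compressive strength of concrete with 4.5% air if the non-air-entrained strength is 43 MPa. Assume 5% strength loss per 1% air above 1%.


Strength loss = (4.5 - 1) * 5 = 17.5%
f'c = 43 * (1 - 17.5/100)
= 35.48 MPa

35.48


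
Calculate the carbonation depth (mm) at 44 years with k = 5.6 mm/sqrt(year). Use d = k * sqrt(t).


depth = k * sqrt(t)
= 5.6 * sqrt(44)
= 37.15 mm

37.15


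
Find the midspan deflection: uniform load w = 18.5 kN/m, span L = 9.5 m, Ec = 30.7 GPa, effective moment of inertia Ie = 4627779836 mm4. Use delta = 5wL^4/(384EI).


Convert: L = 9.5 m = 9500 mm, Ec = 30.7 GPa = 30700 MPa
delta = 5 * 18.5 * 9500^4 / (384 * 30700 * 4627779836)
= 13.81 mm

13.81


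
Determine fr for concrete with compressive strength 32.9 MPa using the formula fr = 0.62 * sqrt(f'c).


fr = 0.62 * sqrt(32.9)
= 3.556 MPa

3.556


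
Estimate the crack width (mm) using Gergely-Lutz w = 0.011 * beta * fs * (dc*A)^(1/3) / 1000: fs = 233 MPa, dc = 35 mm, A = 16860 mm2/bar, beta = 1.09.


w = 0.011 * beta * fs * (dc * A)^(1/3) / 1000
= 0.011 * 1.09 * 233 * (35 * 16860)^(1/3) / 1000
= 0.234 mm

0.234


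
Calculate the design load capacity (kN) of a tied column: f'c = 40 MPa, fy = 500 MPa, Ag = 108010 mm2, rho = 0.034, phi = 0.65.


Ast = rho * Ag = 0.034 * 108010 = 3672.34 mm2
phi*Pn = 0.65 * 0.80 * (0.85 * 40 * (108010 - 3672.34) + 500 * 3672.34) / 1000
= 2799.5 kN

2799.5


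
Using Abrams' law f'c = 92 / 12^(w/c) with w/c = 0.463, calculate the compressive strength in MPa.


f'c = 92 / 12^0.463
= 92 / 3.16
= 29.12 MPa

29.12


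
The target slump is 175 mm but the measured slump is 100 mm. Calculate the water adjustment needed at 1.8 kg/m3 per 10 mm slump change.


Difference = 175 - 100 = 75 mm
Water adjustment = 75 * 1.8 / 10 = 13.5 kg/m3

13.5


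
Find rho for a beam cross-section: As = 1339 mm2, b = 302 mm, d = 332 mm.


rho = As / (b * d)
= 1339 / (302 * 332)
= 0.0134

0.0134


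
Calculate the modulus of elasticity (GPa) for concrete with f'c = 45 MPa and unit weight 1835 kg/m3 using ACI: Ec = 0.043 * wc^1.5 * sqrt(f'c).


Ec = 0.043 * 1835^1.5 * sqrt(45) / 1000
= 22.67 GPa

22.67


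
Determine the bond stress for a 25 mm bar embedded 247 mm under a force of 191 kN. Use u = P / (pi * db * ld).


u = P / (pi * db * ld)
= 191 * 1000 / (pi * 25 * 247)
= 9.846 MPa

9.846


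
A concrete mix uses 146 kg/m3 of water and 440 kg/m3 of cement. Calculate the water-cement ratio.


w/c = water / cement
w/c = 146 / 440 = 0.332

0.332


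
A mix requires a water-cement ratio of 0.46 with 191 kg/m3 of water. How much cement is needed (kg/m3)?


Cement = water / (w/c)
= 191 / 0.46
= 415.2 kg/m3

415.2


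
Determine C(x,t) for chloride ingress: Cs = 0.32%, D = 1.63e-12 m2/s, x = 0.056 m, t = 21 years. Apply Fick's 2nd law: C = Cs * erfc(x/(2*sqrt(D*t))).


t_seconds = 21 * 365.25 * 24 * 3600 = 662709600.0 s
arg = 0.056 / (2 * sqrt(1.63e-12 * 662709600.0))
= 0.8519
erfc(0.8519) = 0.2283
C = 0.32 * 0.2283 = 0.073%

0.073


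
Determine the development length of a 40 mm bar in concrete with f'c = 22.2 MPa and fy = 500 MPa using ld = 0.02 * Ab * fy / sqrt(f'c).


Ab = pi * 40^2 / 4 = 1256.637 mm2
ld = 0.02 * 1256.637 * 500 / sqrt(22.2)
= 2667.1 mm

2667.1


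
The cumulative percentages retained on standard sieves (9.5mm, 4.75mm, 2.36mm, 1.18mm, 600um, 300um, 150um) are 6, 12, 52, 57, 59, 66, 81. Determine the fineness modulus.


FM = sum(cumulative % retained) / 100
= 333 / 100
= 3.33

3.33


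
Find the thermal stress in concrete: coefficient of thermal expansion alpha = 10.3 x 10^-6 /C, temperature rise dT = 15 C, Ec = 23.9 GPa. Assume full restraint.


sigma = alpha * dT * Ec
= 10.3e-6 * 15 * 23.9 * 1000
= 3.693 MPa

3.693


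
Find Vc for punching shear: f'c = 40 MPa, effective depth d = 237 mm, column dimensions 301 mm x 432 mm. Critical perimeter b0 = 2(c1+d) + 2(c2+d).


b0 = 2*(301 + 237) + 2*(432 + 237) = 2414 mm
Vc = 0.33 * sqrt(40) * 2414 * 237 / 1000
= 1194.07 kN

1194.07


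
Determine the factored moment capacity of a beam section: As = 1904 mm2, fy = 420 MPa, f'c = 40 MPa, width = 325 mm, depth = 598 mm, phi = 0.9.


a = As * fy / (0.85 * f'c * b)
= 1904 * 420 / (0.85 * 40 * 325)
= 72.3692 mm
Mn = As * fy * (d - a/2) / 10^6
= 449.2725 kN-m
phi*Mn = 0.9 * 449.2725 = 404.35 kN-m

404.35


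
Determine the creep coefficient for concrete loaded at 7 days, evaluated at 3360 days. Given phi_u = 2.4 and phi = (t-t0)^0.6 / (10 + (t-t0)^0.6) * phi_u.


dt = 3360 - 7 = 3353
phi = 3353^0.6 / (10 + 3353^0.6) * 2.4
= 2.229

2.229


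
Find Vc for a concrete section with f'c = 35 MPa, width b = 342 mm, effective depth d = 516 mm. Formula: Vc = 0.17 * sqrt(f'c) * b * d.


Vc = 0.17 * sqrt(35) * 342 * 516 / 1000
= 177.48 kN

177.48


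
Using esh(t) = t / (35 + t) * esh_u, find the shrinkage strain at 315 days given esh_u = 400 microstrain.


esh(315) = 315 / (35 + 315) * 400
= 315 / 350 * 400
= 360.0 microstrain

360.0


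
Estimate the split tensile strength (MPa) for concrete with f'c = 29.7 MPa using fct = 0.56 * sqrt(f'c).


fct = 0.56 * sqrt(29.7)
= 0.56 * 5.45
= 3.052 MPa

3.052


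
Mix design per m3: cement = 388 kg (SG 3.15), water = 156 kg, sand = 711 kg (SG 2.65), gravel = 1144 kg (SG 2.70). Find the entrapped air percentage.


Vol cement = 388 / (3.15 * 1000) = 0.123175 m3
Vol water = 156 / 1000 = 0.156 m3
Vol sand = 711 / (2.65 * 1000) = 0.268302 m3
Vol gravel = 1144 / (2.70 * 1000) = 0.423704 m3
Total solid + water volume = 0.97118 m3
Air = (1 - 0.97118) * 100 = 2.88%

2.88


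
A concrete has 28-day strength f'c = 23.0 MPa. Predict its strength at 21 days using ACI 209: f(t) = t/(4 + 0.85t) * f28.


f(21) = 21 / (4 + 0.85 * 21) * 23.0
= 21 / 21.85 * 23.0
= 22.11 MPa

22.11


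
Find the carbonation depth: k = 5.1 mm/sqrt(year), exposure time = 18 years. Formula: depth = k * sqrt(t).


depth = k * sqrt(t)
= 5.1 * sqrt(18)
= 21.64 mm

21.64


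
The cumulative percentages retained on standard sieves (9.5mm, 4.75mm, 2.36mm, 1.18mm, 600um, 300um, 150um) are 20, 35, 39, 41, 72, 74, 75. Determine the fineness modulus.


FM = sum(cumulative % retained) / 100
= 356 / 100
= 3.56

3.56


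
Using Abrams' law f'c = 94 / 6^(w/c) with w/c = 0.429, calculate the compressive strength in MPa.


f'c = 94 / 6^0.429
= 94 / 2.157
= 43.58 MPa

43.58


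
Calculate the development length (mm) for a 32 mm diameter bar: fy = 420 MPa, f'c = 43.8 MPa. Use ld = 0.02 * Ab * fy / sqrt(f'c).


Ab = pi * 32^2 / 4 = 804.248 mm2
ld = 0.02 * 804.248 * 420 / sqrt(43.8)
= 1020.8 mm

1020.8


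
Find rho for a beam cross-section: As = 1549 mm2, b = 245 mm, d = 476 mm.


rho = As / (b * d)
= 1549 / (245 * 476)
= 0.0133

0.0133


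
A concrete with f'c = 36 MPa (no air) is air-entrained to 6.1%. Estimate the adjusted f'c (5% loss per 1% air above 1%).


Strength loss = (6.1 - 1) * 5 = 25.5%
f'c = 36 * (1 - 25.5/100)
= 26.82 MPa

26.82


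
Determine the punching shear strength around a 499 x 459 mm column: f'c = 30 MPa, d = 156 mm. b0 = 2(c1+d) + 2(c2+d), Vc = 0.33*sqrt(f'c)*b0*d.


b0 = 2*(499 + 156) + 2*(459 + 156) = 2540 mm
Vc = 0.33 * sqrt(30) * 2540 * 156 / 1000
= 716.2 kN

716.2


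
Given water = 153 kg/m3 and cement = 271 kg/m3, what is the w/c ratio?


w/c = water / cement
w/c = 153 / 271 = 0.565

0.565


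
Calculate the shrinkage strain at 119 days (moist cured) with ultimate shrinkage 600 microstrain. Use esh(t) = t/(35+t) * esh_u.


esh(119) = 119 / (35 + 119) * 600
= 119 / 154 * 600
= 463.6 microstrain

463.6


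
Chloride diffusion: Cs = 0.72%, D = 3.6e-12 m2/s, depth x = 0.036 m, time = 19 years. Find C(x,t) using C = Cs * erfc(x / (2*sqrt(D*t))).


t_seconds = 19 * 365.25 * 24 * 3600 = 599594400.0 s
arg = 0.036 / (2 * sqrt(3.6e-12 * 599594400.0))
= 0.3874
erfc(0.3874) = 0.5838
C = 0.72 * 0.5838 = 0.4203%

0.4203


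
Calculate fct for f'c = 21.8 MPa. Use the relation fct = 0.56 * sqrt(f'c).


fct = 0.56 * sqrt(21.8)
= 0.56 * 4.669
= 2.615 MPa

2.615


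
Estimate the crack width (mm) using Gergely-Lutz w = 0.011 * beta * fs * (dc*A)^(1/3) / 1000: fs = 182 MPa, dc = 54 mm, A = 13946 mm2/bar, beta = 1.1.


w = 0.011 * beta * fs * (dc * A)^(1/3) / 1000
= 0.011 * 1.1 * 182 * (54 * 13946)^(1/3) / 1000
= 0.2 mm

0.2


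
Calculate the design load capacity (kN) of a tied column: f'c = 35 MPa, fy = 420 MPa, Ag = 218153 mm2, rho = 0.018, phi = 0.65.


Ast = rho * Ag = 0.018 * 218153 = 3926.754 mm2
phi*Pn = 0.65 * 0.80 * (0.85 * 35 * (218153 - 3926.754) + 420 * 3926.754) / 1000
= 4171.68 kN

4171.68


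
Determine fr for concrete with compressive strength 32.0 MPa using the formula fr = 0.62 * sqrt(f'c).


fr = 0.62 * sqrt(32.0)
= 3.507 MPa

3.507


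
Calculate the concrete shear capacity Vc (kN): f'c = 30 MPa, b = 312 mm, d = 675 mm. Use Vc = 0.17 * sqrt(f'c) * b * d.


Vc = 0.17 * sqrt(30) * 312 * 675 / 1000
= 196.1 kN

196.1


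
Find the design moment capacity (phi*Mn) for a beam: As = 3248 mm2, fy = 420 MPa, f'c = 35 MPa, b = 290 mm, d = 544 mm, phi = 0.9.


a = As * fy / (0.85 * f'c * b)
= 3248 * 420 / (0.85 * 35 * 290)
= 158.1176 mm
Mn = As * fy * (d - a/2) / 10^6
= 634.2542 kN-m
phi*Mn = 0.9 * 634.2542 = 570.83 kN-m

570.83


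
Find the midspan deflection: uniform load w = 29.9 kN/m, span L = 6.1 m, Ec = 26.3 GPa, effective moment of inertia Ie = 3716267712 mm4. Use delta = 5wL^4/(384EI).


Convert: L = 6.1 m = 6100 mm, Ec = 26.3 GPa = 26300 MPa
delta = 5 * 29.9 * 6100^4 / (384 * 26300 * 3716267712)
= 5.52 mm

5.52


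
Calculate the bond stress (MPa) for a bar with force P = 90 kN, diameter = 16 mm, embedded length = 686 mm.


u = P / (pi * db * ld)
= 90 * 1000 / (pi * 16 * 686)
= 2.61 MPa

2.61


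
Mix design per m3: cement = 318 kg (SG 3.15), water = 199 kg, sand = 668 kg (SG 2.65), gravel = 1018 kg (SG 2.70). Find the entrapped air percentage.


Vol cement = 318 / (3.15 * 1000) = 0.100952 m3
Vol water = 199 / 1000 = 0.199 m3
Vol sand = 668 / (2.65 * 1000) = 0.252075 m3
Vol gravel = 1018 / (2.70 * 1000) = 0.377037 m3
Total solid + water volume = 0.929065 m3
Air = (1 - 0.929065) * 100 = 7.09%

7.09


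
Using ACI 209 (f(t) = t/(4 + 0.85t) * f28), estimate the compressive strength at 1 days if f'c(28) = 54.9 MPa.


f(1) = 1 / (4 + 0.85 * 1) * 54.9
= 1 / 4.85 * 54.9
= 11.32 MPa

11.32


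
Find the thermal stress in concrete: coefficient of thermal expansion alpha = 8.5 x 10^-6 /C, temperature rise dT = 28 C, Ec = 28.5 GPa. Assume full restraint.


sigma = alpha * dT * Ec
= 8.5e-6 * 28 * 28.5 * 1000
= 6.783 MPa

6.783


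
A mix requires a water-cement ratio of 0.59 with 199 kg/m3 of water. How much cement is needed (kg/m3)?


Cement = water / (w/c)
= 199 / 0.59
= 337.3 kg/m3

337.3


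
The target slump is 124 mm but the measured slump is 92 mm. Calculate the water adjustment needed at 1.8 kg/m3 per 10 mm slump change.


Difference = 124 - 92 = 32 mm
Water adjustment = 32 * 1.8 / 10 = 5.8 kg/m3

5.8


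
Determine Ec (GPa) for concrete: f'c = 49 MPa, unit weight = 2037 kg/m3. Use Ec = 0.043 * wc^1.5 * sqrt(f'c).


Ec = 0.043 * 2037^1.5 * sqrt(49) / 1000
= 27.67 GPa

27.67


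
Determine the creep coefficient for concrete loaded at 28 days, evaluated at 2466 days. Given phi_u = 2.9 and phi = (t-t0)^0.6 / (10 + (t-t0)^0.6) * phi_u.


dt = 2466 - 28 = 2438
phi = 2438^0.6 / (10 + 2438^0.6) * 2.9
= 2.654

2.654


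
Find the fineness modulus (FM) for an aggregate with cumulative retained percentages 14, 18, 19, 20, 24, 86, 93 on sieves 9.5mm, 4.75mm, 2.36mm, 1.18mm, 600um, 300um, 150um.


FM = sum(cumulative % retained) / 100
= 274 / 100
= 2.74

2.74


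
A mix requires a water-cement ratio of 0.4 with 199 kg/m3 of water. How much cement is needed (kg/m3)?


Cement = water / (w/c)
= 199 / 0.4
= 497.5 kg/m3

497.5


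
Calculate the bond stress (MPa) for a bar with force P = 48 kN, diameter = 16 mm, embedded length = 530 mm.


u = P / (pi * db * ld)
= 48 * 1000 / (pi * 16 * 530)
= 1.802 MPa

1.802


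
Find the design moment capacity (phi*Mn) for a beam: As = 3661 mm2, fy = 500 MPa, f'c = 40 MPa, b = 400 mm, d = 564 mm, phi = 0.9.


a = As * fy / (0.85 * f'c * b)
= 3661 * 500 / (0.85 * 40 * 400)
= 134.5956 mm
Mn = As * fy * (d - a/2) / 10^6
= 909.2134 kN-m
phi*Mn = 0.9 * 909.2134 = 818.29 kN-m

818.29


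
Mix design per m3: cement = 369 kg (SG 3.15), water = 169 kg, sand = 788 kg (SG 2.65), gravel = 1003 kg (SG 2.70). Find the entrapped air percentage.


Vol cement = 369 / (3.15 * 1000) = 0.117143 m3
Vol water = 169 / 1000 = 0.169 m3
Vol sand = 788 / (2.65 * 1000) = 0.297358 m3
Vol gravel = 1003 / (2.70 * 1000) = 0.371481 m3
Total solid + water volume = 0.954983 m3
Air = (1 - 0.954983) * 100 = 4.5%

4.5


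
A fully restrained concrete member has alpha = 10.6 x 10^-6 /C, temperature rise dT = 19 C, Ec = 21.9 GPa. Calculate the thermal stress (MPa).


sigma = alpha * dT * Ec
= 10.6e-6 * 19 * 21.9 * 1000
= 4.411 MPa

4.411


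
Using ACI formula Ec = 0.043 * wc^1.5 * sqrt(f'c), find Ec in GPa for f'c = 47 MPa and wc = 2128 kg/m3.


Ec = 0.043 * 2128^1.5 * sqrt(47) / 1000
= 28.94 GPa

28.94


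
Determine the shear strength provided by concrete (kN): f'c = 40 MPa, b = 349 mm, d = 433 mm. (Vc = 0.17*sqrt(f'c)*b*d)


Vc = 0.17 * sqrt(40) * 349 * 433 / 1000
= 162.48 kN

162.48


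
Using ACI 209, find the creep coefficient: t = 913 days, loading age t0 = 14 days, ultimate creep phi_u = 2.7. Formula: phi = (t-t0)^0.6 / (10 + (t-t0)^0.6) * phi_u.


dt = 913 - 14 = 899
phi = 899^0.6 / (10 + 899^0.6) * 2.7
= 2.31

2.31


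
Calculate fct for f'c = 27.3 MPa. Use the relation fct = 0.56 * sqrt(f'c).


fct = 0.56 * sqrt(27.3)
= 0.56 * 5.225
= 2.926 MPa

2.926


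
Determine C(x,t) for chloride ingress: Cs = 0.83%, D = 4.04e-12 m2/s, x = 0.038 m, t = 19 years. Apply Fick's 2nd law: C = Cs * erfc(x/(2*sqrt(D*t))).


t_seconds = 19 * 365.25 * 24 * 3600 = 599594400.0 s
arg = 0.038 / (2 * sqrt(4.04e-12 * 599594400.0))
= 0.386
erfc(0.386) = 0.5851
C = 0.83 * 0.5851 = 0.4856%

0.4856


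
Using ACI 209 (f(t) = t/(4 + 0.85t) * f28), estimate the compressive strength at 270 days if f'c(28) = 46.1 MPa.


f(270) = 270 / (4 + 0.85 * 270) * 46.1
= 270 / 233.5 * 46.1
= 53.31 MPa

53.31


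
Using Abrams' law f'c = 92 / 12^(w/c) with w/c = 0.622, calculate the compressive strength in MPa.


f'c = 92 / 12^0.622
= 92 / 4.691
= 19.61 MPa

19.61


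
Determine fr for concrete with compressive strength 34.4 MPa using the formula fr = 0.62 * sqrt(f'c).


fr = 0.62 * sqrt(34.4)
= 3.636 MPa

3.636


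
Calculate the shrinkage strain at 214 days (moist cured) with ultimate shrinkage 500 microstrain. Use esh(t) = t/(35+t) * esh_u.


esh(214) = 214 / (35 + 214) * 500
= 214 / 249 * 500
= 429.7 microstrain

429.7


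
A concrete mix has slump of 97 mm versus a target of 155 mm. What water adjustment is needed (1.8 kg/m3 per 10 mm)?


Difference = 155 - 97 = 58 mm
Water adjustment = 58 * 1.8 / 10 = 10.4 kg/m3

10.4


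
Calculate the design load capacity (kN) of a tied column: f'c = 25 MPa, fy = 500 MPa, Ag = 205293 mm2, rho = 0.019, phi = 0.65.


Ast = rho * Ag = 0.019 * 205293 = 3900.567 mm2
phi*Pn = 0.65 * 0.80 * (0.85 * 25 * (205293 - 3900.567) + 500 * 3900.567) / 1000
= 3239.53 kN

3239.53


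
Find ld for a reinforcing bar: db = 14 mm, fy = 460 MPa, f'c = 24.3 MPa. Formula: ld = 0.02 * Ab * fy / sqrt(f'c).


Ab = pi * 14^2 / 4 = 153.938 mm2
ld = 0.02 * 153.938 * 460 / sqrt(24.3)
= 287.3 mm

287.3


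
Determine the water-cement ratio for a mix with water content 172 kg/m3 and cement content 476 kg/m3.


w/c = water / cement
w/c = 172 / 476 = 0.361

0.361


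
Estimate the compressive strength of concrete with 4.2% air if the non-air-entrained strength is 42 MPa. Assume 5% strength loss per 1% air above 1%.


Strength loss = (4.2 - 1) * 5 = 16.0%
f'c = 42 * (1 - 16.0/100)
= 35.28 MPa

35.28


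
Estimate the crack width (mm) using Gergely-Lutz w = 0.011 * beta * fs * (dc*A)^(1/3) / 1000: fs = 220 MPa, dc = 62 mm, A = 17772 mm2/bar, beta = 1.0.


w = 0.011 * beta * fs * (dc * A)^(1/3) / 1000
= 0.011 * 1.0 * 220 * (62 * 17772)^(1/3) / 1000
= 0.25 mm

0.25


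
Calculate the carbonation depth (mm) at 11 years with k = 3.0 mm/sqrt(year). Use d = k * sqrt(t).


depth = k * sqrt(t)
= 3.0 * sqrt(11)
= 9.95 mm

9.95


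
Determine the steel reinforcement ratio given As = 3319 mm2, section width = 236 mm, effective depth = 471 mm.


rho = As / (b * d)
= 3319 / (236 * 471)
= 0.0299

0.0299


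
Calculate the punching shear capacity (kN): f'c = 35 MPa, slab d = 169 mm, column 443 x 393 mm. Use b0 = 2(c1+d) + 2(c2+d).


b0 = 2*(443 + 169) + 2*(393 + 169) = 2348 mm
Vc = 0.33 * sqrt(35) * 2348 * 169 / 1000
= 774.7 kN

774.7


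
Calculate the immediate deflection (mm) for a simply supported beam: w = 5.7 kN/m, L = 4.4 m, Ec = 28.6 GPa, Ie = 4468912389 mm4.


Convert: L = 4.4 m = 4400 mm, Ec = 28.6 GPa = 28600 MPa
delta = 5 * 5.7 * 4400^4 / (384 * 28600 * 4468912389)
= 0.22 mm

0.22


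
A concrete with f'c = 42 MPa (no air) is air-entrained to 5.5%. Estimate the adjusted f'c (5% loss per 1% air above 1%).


Strength loss = (5.5 - 1) * 5 = 22.5%
f'c = 42 * (1 - 22.5/100)
= 32.55 MPa

32.55


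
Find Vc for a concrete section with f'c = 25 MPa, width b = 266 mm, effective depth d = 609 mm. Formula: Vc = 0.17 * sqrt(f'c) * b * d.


Vc = 0.17 * sqrt(25) * 266 * 609 / 1000
= 137.69 kN

137.69


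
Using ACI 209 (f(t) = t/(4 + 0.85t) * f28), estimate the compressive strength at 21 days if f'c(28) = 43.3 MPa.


f(21) = 21 / (4 + 0.85 * 21) * 43.3
= 21 / 21.85 * 43.3
= 41.62 MPa

41.62


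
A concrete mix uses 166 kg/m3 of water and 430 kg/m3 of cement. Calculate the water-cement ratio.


w/c = water / cement
w/c = 166 / 430 = 0.386

0.386


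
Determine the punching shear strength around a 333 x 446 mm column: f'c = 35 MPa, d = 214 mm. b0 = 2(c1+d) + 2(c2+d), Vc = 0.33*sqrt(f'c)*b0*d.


b0 = 2*(333 + 214) + 2*(446 + 214) = 2414 mm
Vc = 0.33 * sqrt(35) * 2414 * 214 / 1000
= 1008.55 kN

1008.55


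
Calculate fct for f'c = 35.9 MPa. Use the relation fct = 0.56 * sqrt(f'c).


fct = 0.56 * sqrt(35.9)
= 0.56 * 5.992
= 3.355 MPa

3.355


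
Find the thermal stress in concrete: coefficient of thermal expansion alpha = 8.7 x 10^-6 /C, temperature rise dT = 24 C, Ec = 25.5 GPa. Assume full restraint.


sigma = alpha * dT * Ec
= 8.7e-6 * 24 * 25.5 * 1000
= 5.324 MPa

5.324


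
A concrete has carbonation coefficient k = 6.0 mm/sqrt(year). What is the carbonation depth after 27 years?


depth = k * sqrt(t)
= 6.0 * sqrt(27)
= 31.18 mm

31.18


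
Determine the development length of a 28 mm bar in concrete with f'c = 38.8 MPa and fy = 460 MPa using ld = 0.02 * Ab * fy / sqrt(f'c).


Ab = pi * 28^2 / 4 = 615.752 mm2
ld = 0.02 * 615.752 * 460 / sqrt(38.8)
= 909.4 mm

909.4


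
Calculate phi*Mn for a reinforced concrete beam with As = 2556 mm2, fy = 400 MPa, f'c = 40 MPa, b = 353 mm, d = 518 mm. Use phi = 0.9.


a = As * fy / (0.85 * f'c * b)
= 2556 * 400 / (0.85 * 40 * 353)
= 85.1858 mm
Mn = As * fy * (d - a/2) / 10^6
= 486.0562 kN-m
phi*Mn = 0.9 * 486.0562 = 437.45 kN-m

437.45


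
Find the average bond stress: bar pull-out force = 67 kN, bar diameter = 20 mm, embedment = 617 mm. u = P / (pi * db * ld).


u = P / (pi * db * ld)
= 67 * 1000 / (pi * 20 * 617)
= 1.728 MPa

1.728


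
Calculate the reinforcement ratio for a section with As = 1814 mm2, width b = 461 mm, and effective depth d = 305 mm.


rho = As / (b * d)
= 1814 / (461 * 305)
= 0.0129

0.0129


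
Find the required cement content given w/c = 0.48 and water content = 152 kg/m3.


Cement = water / (w/c)
= 152 / 0.48
= 316.7 kg/m3

316.7


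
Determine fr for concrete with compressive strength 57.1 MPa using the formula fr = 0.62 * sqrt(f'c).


fr = 0.62 * sqrt(57.1)
= 4.685 MPa

4.685


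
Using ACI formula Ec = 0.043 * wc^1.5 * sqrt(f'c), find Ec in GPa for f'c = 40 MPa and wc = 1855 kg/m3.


Ec = 0.043 * 1855^1.5 * sqrt(40) / 1000
= 21.73 GPa

21.73


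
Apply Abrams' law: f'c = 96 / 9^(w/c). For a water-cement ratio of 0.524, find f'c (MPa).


f'c = 96 / 9^0.524
= 96 / 3.162
= 30.36 MPa

30.36


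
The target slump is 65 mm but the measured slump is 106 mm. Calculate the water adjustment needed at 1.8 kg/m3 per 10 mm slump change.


Difference = 65 - 106 = -41 mm
Water adjustment = -41 * 1.8 / 10 = -7.4 kg/m3

-7.4


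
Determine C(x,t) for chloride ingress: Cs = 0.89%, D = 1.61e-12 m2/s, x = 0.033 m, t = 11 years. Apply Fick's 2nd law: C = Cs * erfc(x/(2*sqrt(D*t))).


t_seconds = 11 * 365.25 * 24 * 3600 = 347133600.0 s
arg = 0.033 / (2 * sqrt(1.61e-12 * 347133600.0))
= 0.6979
erfc(0.6979) = 0.3236
C = 0.89 * 0.3236 = 0.288%

0.288


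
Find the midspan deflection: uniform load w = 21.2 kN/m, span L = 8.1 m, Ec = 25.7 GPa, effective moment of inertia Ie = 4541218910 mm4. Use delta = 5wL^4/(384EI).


Convert: L = 8.1 m = 8100 mm, Ec = 25.7 GPa = 25700 MPa
delta = 5 * 21.2 * 8100^4 / (384 * 25700 * 4541218910)
= 10.18 mm

10.18


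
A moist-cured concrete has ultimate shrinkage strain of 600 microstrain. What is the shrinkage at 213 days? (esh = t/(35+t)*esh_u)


esh(213) = 213 / (35 + 213) * 600
= 213 / 248 * 600
= 515.3 microstrain

515.3


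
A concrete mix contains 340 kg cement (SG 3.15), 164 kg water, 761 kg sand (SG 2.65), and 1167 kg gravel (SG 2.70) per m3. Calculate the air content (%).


Vol cement = 340 / (3.15 * 1000) = 0.107937 m3
Vol water = 164 / 1000 = 0.164 m3
Vol sand = 761 / (2.65 * 1000) = 0.28717 m3
Vol gravel = 1167 / (2.70 * 1000) = 0.432222 m3
Total solid + water volume = 0.991329 m3
Air = (1 - 0.991329) * 100 = 0.87%

0.87


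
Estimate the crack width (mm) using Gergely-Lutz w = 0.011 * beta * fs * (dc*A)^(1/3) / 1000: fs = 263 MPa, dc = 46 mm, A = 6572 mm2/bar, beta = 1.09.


w = 0.011 * beta * fs * (dc * A)^(1/3) / 1000
= 0.011 * 1.09 * 263 * (46 * 6572)^(1/3) / 1000
= 0.212 mm

0.212


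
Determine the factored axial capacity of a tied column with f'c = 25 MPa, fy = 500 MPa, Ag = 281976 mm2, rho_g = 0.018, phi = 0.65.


Ast = rho * Ag = 0.018 * 281976 = 5075.568 mm2
phi*Pn = 0.65 * 0.80 * (0.85 * 25 * (281976 - 5075.568) + 500 * 5075.568) / 1000
= 4379.4 kN

4379.4


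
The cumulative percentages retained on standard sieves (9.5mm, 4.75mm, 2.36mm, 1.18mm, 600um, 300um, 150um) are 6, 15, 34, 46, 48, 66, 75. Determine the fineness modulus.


FM = sum(cumulative % retained) / 100
= 290 / 100
= 2.9

2.9
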